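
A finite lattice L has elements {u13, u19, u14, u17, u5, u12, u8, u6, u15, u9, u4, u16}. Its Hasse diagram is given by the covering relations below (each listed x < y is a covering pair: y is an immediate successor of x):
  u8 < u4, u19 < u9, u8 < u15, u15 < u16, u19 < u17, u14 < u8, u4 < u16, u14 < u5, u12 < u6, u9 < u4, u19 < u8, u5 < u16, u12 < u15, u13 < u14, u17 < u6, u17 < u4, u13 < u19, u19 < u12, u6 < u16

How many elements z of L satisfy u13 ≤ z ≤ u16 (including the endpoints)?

The interval [u13, u16] = {u12, u13, u14, u15, u16, u17, u19, u4, u5, u6, u8, u9}, which has 12 elements.

12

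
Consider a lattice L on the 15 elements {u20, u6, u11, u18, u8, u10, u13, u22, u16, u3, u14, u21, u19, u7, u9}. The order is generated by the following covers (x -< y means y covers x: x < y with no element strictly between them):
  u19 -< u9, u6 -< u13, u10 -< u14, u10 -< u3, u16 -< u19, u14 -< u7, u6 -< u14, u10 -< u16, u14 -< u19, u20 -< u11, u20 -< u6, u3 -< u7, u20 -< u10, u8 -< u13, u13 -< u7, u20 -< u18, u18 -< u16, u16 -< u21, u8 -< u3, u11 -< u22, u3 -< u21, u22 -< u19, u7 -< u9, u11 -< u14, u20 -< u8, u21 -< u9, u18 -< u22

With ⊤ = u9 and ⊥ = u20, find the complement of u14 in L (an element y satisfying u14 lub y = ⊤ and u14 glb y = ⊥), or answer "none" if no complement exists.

none

For every candidate y, either u14 ∨ y ≠ u9 or u14 ∧ y ≠ u20; no complement exists.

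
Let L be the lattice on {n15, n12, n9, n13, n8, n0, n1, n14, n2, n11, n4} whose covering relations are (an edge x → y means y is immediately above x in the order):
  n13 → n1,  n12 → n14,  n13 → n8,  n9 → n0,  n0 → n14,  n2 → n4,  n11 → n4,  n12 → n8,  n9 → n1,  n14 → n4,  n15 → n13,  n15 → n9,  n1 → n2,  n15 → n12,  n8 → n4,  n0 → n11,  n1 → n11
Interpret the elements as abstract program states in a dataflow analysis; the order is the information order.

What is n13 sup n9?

Common upper bounds of {n13, n9}: n1, n11, n2, n4.
The least among these is n1.

n1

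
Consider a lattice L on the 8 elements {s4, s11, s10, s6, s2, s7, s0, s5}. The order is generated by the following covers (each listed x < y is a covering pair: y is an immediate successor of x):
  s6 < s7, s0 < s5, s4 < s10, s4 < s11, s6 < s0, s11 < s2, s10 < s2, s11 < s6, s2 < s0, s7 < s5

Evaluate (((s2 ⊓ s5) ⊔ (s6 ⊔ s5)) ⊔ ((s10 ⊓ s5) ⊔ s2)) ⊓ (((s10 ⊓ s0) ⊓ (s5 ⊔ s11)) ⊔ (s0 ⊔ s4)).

s0

s2 ∧ s5 = s2
s6 ∨ s5 = s5
s2 ∨ s5 = s5
s10 ∧ s5 = s10
s10 ∨ s2 = s2
s5 ∨ s2 = s5
s10 ∧ s0 = s10
s5 ∨ s11 = s5
s10 ∧ s5 = s10
s0 ∨ s4 = s0
s10 ∨ s0 = s0
s5 ∧ s0 = s0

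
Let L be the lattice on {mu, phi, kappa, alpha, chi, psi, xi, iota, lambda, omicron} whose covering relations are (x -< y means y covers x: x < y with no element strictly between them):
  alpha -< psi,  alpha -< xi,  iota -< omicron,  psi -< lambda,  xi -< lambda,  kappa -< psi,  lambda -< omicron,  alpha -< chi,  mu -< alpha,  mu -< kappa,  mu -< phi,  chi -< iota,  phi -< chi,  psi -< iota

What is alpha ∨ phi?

Common upper bounds of {alpha, phi}: chi, iota, omicron.
The least among these is chi.

chi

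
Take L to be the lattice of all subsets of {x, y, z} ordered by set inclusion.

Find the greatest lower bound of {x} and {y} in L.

{}

Common lower bounds of {{x}, {y}}: {}.
The greatest among these is {}.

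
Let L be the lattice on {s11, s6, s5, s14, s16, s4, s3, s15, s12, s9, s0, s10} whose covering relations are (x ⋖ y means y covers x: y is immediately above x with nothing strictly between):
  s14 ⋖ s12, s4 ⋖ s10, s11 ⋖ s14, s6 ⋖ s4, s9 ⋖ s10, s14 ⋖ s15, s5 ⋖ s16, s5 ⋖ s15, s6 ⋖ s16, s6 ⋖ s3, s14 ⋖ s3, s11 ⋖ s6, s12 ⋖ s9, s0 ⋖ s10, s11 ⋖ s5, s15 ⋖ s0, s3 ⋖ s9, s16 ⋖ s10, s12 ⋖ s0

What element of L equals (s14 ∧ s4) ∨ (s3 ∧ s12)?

s14

s14 ∧ s4 = s11
s3 ∧ s12 = s14
s11 ∨ s14 = s14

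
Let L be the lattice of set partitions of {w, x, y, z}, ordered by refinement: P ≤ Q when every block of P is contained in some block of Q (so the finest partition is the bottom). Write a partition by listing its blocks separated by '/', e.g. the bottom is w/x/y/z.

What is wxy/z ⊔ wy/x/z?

Common upper bounds of {wxy/z, wy/x/z}: wxy/z, wxyz.
The least among these is wxy/z.

wxy/z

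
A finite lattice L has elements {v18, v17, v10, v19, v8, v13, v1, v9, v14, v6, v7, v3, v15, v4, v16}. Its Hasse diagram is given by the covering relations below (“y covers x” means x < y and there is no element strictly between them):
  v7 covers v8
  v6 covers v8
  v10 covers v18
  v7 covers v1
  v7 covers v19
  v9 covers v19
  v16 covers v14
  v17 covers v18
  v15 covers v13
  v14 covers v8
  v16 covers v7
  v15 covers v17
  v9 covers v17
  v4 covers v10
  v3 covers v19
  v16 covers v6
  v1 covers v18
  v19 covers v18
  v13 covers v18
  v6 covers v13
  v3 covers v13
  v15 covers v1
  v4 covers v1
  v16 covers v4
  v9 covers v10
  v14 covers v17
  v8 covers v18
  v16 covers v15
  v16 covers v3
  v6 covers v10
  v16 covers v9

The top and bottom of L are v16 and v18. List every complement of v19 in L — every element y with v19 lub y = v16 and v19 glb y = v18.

v14, v15, v4, v6

Need y with v19 ∨ y = v16 and v19 ∧ y = v18.
Checking each element gives: v14, v15, v4, v6.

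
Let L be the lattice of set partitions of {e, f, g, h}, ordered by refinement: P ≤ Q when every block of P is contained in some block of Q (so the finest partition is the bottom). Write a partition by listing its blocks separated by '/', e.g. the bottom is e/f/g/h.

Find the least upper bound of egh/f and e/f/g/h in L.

egh/f

Common upper bounds of {egh/f, e/f/g/h}: efgh, egh/f.
The least among these is egh/f.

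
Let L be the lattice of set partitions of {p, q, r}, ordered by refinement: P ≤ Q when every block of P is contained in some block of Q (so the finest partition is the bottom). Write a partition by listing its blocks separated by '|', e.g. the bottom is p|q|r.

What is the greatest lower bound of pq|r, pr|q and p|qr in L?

The meet (common refinement) of pq|r, pr|q, p|qr intersects blocks pairwise, giving p|q|r.

p|q|r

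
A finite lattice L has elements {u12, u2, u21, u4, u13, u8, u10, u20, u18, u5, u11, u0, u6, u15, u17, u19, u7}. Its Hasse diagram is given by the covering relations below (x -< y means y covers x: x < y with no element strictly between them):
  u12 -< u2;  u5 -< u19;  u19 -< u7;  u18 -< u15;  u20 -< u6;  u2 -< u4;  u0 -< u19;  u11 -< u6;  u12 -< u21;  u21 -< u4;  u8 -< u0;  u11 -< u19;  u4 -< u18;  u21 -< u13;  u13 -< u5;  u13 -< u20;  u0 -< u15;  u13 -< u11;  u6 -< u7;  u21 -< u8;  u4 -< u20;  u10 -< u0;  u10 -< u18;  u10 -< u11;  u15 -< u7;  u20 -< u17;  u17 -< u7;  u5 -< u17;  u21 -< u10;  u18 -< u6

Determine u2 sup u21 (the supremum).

Common upper bounds of {u2, u21}: u15, u17, u18, u20, u4, u6, u7.
The least among these is u4.

u4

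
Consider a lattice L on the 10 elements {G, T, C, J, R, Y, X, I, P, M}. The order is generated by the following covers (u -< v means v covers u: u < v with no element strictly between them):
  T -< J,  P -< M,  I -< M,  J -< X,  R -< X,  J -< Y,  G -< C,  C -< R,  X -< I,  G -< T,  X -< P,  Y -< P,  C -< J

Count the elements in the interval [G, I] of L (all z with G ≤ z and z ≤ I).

The interval [G, I] = {C, G, I, J, R, T, X}, which has 7 elements.

7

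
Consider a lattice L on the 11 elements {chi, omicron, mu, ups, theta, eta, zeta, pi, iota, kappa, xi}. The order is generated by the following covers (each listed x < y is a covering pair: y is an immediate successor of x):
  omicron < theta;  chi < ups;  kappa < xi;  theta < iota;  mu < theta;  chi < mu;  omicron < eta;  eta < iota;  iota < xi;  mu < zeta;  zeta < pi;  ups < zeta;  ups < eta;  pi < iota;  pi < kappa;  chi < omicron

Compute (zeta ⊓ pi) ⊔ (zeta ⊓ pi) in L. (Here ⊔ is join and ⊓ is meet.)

zeta ∧ pi = zeta
zeta ∧ pi = zeta
zeta ∨ zeta = zeta

zeta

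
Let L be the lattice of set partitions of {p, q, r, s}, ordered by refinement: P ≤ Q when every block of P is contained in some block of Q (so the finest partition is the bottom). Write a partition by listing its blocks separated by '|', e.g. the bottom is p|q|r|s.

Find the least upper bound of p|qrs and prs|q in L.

Common upper bounds of {p|qrs, prs|q}: pqrs.
The least among these is pqrs.

pqrs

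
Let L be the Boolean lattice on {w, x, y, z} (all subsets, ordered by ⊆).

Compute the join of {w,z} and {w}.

Under ⊆, join is union: {w,z} ∪ {w} = {w,z}.

{w,z}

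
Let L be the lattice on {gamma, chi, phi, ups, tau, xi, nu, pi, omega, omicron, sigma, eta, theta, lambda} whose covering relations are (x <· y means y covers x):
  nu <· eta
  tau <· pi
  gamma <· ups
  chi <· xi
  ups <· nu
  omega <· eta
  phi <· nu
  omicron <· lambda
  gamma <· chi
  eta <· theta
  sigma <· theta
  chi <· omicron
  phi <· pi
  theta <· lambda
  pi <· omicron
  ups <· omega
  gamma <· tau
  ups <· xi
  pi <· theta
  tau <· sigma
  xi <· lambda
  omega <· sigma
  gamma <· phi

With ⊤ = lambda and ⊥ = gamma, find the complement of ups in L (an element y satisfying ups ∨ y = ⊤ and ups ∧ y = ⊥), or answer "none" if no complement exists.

omicron

Need y with ups ∨ y = lambda and ups ∧ y = gamma.
Checking each element gives: omicron.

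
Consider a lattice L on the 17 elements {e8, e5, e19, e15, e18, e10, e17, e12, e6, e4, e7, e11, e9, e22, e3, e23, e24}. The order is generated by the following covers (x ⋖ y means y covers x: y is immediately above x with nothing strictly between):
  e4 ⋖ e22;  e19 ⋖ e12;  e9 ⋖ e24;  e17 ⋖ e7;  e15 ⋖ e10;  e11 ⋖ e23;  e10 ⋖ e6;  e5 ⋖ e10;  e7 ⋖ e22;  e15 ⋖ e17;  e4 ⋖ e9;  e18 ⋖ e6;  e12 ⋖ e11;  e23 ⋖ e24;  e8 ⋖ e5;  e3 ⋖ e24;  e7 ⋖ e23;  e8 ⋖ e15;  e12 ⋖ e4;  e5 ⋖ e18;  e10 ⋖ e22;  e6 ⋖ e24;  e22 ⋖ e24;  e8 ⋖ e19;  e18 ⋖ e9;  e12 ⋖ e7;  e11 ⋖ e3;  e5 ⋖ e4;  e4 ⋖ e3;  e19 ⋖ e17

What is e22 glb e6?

Common lower bounds of {e22, e6}: e10, e15, e5, e8.
The greatest among these is e10.

e10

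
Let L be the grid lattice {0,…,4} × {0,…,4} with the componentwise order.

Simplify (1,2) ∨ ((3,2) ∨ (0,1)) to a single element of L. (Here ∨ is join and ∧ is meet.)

(3,2) ∨ (0,1) = (3,2)
(1,2) ∨ (3,2) = (3,2)

(3,2)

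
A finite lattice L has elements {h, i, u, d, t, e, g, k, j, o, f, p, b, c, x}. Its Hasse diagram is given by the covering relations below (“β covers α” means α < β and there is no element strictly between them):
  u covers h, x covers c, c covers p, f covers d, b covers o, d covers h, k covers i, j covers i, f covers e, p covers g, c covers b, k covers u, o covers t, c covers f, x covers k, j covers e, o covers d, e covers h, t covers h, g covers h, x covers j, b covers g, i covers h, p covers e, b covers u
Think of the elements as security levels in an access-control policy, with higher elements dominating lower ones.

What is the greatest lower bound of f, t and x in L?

Common lower bounds of {f, t, x}: h.
The greatest among these is h.

h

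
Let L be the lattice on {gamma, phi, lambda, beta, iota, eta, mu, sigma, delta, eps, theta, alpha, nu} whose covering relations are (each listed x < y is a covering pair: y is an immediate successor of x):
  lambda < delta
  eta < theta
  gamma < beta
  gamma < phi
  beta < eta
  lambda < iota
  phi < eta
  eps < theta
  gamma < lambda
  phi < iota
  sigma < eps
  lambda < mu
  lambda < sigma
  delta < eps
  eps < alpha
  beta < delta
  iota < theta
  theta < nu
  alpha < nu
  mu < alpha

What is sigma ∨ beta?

eps

Common upper bounds of {sigma, beta}: alpha, eps, nu, theta.
The least among these is eps.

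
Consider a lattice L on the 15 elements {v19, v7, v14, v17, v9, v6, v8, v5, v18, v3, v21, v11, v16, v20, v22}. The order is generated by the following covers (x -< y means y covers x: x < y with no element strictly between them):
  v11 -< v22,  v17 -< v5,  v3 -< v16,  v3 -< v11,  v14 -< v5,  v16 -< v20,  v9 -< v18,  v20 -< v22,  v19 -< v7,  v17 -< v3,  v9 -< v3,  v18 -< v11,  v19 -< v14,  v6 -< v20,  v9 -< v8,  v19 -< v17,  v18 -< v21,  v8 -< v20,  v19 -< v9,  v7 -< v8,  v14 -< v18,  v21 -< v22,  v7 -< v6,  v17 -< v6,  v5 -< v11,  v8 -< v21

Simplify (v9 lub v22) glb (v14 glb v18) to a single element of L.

v9 ∨ v22 = v22
v14 ∧ v18 = v14
v22 ∧ v14 = v14

v14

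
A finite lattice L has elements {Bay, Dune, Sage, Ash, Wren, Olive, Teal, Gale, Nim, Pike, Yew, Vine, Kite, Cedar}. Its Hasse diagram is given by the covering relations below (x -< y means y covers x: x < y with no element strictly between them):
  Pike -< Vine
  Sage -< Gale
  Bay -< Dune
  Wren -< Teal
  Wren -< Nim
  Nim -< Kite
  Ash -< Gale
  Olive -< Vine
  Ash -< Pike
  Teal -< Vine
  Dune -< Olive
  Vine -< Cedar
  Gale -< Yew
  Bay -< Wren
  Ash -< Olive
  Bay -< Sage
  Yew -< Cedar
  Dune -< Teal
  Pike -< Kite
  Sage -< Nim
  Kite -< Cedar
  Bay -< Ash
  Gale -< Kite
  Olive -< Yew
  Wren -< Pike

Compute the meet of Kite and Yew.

Common lower bounds of {Kite, Yew}: Ash, Bay, Gale, Sage.
The greatest among these is Gale.

Gale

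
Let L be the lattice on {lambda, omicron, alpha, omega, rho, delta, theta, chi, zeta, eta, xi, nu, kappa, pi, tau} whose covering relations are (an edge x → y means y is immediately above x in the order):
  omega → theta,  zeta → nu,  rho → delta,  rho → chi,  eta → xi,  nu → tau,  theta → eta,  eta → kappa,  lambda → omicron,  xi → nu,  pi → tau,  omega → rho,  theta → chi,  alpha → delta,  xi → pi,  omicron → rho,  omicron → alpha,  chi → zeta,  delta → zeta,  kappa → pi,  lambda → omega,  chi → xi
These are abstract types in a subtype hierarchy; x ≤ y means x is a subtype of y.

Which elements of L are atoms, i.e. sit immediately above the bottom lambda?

The atoms are exactly the elements that cover lambda: omega, omicron.

omega, omicron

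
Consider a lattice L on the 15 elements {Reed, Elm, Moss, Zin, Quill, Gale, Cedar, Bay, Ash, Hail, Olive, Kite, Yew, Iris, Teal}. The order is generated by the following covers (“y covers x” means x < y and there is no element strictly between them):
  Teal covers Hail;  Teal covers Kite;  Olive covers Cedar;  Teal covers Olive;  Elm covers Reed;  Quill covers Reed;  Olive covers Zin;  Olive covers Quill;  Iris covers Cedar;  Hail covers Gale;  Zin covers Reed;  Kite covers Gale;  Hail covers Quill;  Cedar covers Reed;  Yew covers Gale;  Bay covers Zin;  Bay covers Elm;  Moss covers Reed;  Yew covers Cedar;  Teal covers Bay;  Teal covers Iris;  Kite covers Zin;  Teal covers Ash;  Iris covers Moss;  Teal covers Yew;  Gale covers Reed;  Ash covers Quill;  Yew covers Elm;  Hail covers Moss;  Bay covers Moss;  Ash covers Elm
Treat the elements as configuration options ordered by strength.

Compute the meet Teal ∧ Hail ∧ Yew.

Gale

Common lower bounds of {Teal, Hail, Yew}: Gale, Reed.
The greatest among these is Gale.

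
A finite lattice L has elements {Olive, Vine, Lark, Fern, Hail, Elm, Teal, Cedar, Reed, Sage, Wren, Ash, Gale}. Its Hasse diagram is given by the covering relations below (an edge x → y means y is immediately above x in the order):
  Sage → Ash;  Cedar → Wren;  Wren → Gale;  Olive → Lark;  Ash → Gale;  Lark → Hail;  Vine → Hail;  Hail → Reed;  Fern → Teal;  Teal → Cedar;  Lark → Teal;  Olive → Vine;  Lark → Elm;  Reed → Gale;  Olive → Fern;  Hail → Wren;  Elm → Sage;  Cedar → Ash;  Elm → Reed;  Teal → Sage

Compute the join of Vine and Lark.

Hail

Common upper bounds of {Vine, Lark}: Gale, Hail, Reed, Wren.
The least among these is Hail.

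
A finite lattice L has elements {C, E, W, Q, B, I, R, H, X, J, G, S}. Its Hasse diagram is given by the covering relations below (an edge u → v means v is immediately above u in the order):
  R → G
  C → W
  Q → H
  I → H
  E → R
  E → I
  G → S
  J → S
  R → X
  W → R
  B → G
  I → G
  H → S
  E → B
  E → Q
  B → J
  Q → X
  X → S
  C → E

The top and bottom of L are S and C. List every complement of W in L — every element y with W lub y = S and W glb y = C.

H, J

Need y with W ∨ y = S and W ∧ y = C.
Checking each element gives: H, J.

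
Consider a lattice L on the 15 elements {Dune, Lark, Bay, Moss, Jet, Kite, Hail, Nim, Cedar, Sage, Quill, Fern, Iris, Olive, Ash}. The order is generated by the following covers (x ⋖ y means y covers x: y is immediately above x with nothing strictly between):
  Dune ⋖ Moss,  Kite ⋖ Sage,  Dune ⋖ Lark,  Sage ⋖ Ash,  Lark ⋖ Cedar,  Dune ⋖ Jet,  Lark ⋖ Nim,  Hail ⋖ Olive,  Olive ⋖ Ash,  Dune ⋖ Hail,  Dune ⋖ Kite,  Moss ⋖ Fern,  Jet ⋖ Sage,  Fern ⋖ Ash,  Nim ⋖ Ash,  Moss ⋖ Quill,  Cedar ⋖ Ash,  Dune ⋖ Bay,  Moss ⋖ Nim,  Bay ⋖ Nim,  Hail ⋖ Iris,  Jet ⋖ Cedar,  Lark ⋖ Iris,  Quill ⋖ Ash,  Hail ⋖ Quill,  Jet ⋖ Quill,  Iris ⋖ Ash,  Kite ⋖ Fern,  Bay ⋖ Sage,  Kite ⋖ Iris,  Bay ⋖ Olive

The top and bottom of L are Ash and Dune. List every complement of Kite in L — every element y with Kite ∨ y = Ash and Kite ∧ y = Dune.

Cedar, Nim, Olive, Quill

Need y with Kite ∨ y = Ash and Kite ∧ y = Dune.
Checking each element gives: Cedar, Nim, Olive, Quill.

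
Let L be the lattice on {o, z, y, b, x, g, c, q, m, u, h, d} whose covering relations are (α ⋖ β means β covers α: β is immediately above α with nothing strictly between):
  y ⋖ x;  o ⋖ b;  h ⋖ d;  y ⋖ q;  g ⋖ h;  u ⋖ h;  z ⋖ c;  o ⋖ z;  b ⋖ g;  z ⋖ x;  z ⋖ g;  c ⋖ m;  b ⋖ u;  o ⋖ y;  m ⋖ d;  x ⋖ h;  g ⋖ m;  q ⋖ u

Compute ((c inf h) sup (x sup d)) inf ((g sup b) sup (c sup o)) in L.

c ∧ h = z
x ∨ d = d
z ∨ d = d
g ∨ b = g
c ∨ o = c
g ∨ c = m
d ∧ m = m

m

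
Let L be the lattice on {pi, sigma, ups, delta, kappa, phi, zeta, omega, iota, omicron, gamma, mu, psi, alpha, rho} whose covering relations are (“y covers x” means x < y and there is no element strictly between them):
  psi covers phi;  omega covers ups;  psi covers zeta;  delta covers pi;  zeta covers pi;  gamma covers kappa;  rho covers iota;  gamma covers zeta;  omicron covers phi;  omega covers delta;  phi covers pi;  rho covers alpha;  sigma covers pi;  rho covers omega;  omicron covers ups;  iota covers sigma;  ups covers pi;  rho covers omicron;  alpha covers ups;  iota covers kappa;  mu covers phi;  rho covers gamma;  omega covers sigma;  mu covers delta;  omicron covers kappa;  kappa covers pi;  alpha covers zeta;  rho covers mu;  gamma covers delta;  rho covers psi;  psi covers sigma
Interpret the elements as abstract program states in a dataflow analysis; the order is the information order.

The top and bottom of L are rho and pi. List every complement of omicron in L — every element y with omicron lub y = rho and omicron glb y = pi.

Need y with omicron ∨ y = rho and omicron ∧ y = pi.
Checking each element gives: delta, sigma, zeta.

delta, sigma, zeta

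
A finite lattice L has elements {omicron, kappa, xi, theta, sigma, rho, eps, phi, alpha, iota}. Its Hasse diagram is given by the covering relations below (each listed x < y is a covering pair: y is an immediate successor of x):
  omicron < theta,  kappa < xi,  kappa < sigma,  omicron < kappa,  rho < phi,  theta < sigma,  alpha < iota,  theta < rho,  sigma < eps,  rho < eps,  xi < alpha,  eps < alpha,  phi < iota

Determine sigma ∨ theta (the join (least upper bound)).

sigma

Common upper bounds of {sigma, theta}: alpha, eps, iota, sigma.
The least among these is sigma.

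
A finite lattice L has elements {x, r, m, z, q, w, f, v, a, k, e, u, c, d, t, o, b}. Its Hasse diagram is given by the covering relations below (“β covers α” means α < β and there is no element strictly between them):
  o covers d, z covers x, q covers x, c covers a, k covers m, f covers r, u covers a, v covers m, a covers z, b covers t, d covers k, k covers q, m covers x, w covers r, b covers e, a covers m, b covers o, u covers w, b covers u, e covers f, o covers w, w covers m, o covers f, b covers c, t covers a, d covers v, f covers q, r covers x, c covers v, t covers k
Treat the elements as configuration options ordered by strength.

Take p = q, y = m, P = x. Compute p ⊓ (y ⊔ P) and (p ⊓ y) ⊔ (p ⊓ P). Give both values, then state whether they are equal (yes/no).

x; x; yes

y ⊔ P = m, so p ⊓ (y ⊔ P) = q ⊓ m = x.
p ⊓ y = x and p ⊓ P = x, so (p ⊓ y) ⊔ (p ⊓ P) = x ⊔ x = x.
Equal: yes.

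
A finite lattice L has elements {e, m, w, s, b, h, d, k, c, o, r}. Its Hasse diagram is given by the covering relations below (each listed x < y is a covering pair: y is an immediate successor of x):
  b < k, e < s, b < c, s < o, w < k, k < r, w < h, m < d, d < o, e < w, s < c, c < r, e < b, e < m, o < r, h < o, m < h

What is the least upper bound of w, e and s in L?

Common upper bounds of {w, e, s}: o, r.
The least among these is o.

o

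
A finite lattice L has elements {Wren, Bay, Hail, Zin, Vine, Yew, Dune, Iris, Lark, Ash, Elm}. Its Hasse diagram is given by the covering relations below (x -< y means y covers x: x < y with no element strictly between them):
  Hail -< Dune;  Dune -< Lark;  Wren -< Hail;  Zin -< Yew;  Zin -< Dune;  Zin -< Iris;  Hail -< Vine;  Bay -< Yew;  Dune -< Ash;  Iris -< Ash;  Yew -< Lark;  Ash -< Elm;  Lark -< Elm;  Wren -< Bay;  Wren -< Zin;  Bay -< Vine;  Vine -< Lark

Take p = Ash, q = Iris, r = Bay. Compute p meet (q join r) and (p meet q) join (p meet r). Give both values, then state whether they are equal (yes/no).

Ash; Iris; no

q join r = Elm, so p meet (q join r) = Ash meet Elm = Ash.
p meet q = Iris and p meet r = Wren, so (p meet q) join (p meet r) = Iris join Wren = Iris.
Equal: no.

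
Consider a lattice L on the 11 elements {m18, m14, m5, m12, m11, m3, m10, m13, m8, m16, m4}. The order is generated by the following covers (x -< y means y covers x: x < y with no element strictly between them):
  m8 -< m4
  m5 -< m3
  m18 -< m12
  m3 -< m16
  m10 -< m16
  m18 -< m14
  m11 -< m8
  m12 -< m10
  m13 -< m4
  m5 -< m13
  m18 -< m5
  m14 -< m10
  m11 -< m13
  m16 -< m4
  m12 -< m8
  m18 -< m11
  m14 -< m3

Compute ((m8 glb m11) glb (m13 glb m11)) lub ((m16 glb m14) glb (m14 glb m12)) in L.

m8 ∧ m11 = m11
m13 ∧ m11 = m11
m11 ∧ m11 = m11
m16 ∧ m14 = m14
m14 ∧ m12 = m18
m14 ∧ m18 = m18
m11 ∨ m18 = m11

m11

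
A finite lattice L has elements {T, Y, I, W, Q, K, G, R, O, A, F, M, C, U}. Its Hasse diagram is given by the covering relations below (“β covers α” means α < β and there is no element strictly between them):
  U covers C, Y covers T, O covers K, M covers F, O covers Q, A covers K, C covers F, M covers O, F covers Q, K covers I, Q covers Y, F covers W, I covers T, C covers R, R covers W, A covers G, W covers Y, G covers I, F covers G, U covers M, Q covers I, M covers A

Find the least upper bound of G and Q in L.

Common upper bounds of {G, Q}: C, F, M, U.
The least among these is F.

F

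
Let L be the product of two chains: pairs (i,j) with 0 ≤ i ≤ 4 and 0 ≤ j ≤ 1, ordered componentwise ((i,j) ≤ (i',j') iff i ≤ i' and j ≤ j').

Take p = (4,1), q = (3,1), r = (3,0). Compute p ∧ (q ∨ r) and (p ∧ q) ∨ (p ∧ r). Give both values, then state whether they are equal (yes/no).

(3,1); (3,1); yes

q ∨ r = (3,1), so p ∧ (q ∨ r) = (4,1) ∧ (3,1) = (3,1).
p ∧ q = (3,1) and p ∧ r = (3,0), so (p ∧ q) ∨ (p ∧ r) = (3,1) ∨ (3,0) = (3,1).
Equal: yes.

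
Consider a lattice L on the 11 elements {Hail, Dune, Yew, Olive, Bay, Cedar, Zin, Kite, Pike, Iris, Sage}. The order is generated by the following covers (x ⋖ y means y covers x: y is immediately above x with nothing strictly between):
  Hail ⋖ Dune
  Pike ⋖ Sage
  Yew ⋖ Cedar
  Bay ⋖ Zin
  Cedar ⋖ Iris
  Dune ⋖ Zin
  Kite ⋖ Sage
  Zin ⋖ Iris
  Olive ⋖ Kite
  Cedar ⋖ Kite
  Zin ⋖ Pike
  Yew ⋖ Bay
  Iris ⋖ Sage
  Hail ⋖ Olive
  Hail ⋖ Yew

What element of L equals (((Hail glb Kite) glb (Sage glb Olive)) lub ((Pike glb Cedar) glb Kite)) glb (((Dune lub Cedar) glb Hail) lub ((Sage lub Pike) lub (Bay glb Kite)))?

Yew

Hail ∧ Kite = Hail
Sage ∧ Olive = Olive
Hail ∧ Olive = Hail
Pike ∧ Cedar = Yew
Yew ∧ Kite = Yew
Hail ∨ Yew = Yew
Dune ∨ Cedar = Iris
Iris ∧ Hail = Hail
Sage ∨ Pike = Sage
Bay ∧ Kite = Yew
Sage ∨ Yew = Sage
Hail ∨ Sage = Sage
Yew ∧ Sage = Yew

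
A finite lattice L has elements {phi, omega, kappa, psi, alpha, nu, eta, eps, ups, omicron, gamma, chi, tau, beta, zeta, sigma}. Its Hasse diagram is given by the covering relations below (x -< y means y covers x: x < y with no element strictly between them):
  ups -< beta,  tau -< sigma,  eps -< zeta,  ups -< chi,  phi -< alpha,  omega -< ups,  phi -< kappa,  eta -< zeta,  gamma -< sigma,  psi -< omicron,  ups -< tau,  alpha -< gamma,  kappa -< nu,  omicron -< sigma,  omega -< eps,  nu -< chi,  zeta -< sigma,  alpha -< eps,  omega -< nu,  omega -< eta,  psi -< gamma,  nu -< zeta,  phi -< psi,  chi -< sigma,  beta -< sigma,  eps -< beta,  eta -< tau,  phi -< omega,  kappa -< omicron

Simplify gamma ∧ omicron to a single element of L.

psi

gamma ∧ omicron = psi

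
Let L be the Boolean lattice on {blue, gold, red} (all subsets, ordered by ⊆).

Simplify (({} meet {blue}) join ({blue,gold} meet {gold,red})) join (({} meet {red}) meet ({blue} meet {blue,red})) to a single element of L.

{} ∧ {blue} = {}
{blue,gold} ∧ {gold,red} = {gold}
{} ∨ {gold} = {gold}
{} ∧ {red} = {}
{blue} ∧ {blue,red} = {blue}
{} ∧ {blue} = {}
{gold} ∨ {} = {gold}

{gold}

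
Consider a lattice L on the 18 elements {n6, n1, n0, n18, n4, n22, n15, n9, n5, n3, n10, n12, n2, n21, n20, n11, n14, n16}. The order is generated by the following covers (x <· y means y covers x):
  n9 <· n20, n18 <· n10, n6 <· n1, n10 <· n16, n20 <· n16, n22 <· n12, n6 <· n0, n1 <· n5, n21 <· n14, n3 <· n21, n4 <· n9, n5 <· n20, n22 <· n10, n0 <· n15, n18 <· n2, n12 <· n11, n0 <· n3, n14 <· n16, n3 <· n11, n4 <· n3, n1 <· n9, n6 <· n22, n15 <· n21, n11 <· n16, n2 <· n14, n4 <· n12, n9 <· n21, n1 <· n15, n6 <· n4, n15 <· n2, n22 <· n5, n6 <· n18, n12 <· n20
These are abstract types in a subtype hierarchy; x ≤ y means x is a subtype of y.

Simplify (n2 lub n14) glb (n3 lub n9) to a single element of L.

n2 ∨ n14 = n14
n3 ∨ n9 = n21
n14 ∧ n21 = n21

n21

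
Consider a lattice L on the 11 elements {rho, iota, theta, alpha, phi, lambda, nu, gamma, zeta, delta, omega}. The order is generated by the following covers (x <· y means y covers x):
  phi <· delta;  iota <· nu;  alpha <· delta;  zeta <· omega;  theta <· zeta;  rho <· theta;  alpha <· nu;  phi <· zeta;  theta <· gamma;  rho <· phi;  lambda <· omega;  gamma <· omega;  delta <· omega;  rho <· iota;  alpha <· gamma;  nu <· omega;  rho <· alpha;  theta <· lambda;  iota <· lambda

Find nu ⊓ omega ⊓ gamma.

alpha

Common lower bounds of {nu, omega, gamma}: alpha, rho.
The greatest among these is alpha.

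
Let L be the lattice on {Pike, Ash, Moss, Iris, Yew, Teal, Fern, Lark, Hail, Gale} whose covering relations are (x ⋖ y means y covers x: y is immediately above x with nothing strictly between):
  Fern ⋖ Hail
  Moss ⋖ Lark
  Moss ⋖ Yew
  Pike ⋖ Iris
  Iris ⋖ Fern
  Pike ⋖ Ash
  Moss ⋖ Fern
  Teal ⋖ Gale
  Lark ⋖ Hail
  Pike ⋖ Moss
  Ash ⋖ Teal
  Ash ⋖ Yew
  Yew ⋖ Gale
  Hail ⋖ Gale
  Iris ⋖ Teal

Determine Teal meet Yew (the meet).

Common lower bounds of {Teal, Yew}: Ash, Pike.
The greatest among these is Ash.

Ash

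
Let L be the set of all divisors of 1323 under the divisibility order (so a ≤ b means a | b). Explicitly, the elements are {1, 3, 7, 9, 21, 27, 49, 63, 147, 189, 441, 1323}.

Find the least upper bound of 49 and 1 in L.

In the divisibility order, the join is the least common multiple: lcm(49, 1) = 49.

49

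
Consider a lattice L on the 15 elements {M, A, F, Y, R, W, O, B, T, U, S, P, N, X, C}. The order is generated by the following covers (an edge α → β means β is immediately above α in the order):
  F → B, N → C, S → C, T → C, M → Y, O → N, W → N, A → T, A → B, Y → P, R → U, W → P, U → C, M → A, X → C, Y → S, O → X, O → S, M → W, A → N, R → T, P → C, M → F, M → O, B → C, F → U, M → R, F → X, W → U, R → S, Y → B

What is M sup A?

A

Common upper bounds of {M, A}: A, B, C, N, T.
The least among these is A.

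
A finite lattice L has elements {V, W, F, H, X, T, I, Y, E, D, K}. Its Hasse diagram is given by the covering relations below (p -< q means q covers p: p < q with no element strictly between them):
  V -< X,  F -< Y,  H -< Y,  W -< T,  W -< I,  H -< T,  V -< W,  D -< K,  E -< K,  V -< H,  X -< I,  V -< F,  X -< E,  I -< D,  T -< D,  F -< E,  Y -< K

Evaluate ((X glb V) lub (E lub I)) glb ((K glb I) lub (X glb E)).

X ∧ V = V
E ∨ I = K
V ∨ K = K
K ∧ I = I
X ∧ E = X
I ∨ X = I
K ∧ I = I

I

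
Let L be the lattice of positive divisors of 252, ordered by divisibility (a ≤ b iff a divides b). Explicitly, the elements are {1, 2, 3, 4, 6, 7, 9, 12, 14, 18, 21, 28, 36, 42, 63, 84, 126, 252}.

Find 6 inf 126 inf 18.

6

In the divisibility order, the meet is the greatest common divisor: gcd(6, 126, 18) = 6.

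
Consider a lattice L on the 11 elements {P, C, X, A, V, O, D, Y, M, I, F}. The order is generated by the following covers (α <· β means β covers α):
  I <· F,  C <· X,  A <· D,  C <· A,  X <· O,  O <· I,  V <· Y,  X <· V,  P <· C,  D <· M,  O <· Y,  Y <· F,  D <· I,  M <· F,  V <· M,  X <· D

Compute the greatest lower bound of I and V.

X

Common lower bounds of {I, V}: C, P, X.
The greatest among these is X.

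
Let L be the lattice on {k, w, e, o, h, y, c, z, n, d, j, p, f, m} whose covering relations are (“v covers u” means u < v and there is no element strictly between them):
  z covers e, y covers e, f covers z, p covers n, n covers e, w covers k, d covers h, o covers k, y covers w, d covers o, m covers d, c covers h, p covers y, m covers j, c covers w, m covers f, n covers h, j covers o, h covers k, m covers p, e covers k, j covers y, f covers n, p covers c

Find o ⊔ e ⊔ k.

j

Common upper bounds of {o, e, k}: j, m.
The least among these is j.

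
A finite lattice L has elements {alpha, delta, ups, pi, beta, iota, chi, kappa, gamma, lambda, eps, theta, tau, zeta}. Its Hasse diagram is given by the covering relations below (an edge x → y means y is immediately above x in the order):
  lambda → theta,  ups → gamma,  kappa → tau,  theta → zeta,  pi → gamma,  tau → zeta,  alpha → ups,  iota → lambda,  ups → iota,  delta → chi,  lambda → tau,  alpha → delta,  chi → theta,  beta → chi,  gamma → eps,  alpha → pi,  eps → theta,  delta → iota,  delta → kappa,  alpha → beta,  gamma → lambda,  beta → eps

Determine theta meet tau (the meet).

Common lower bounds of {theta, tau}: alpha, delta, gamma, iota, lambda, pi, ups.
The greatest among these is lambda.

lambda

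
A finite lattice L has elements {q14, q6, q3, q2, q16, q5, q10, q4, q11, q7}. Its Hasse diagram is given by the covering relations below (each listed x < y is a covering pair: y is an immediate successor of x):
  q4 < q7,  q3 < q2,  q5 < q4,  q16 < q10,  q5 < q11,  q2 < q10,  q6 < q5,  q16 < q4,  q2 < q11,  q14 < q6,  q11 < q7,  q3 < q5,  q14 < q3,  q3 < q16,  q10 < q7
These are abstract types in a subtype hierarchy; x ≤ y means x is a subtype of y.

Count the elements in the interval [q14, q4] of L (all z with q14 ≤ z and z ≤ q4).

The interval [q14, q4] = {q14, q16, q3, q4, q5, q6}, which has 6 elements.

6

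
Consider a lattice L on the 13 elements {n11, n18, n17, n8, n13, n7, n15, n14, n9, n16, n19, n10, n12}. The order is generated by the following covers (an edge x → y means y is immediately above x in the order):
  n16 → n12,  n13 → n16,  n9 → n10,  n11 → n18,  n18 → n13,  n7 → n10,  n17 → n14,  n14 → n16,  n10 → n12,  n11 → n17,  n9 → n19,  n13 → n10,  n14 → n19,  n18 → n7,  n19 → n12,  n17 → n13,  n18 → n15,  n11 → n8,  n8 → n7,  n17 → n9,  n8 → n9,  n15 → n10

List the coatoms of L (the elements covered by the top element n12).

The coatoms are exactly the elements covered by n12: n10, n16, n19.

n10, n16, n19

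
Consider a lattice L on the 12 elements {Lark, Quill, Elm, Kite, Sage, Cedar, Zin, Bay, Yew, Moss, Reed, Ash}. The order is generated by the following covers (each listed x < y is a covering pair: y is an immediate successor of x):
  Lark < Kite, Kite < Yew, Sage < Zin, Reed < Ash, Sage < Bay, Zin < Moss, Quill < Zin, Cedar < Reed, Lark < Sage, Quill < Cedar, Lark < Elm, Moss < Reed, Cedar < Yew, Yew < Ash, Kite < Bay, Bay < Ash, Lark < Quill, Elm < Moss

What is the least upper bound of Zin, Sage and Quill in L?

Common upper bounds of {Zin, Sage, Quill}: Ash, Moss, Reed, Zin.
The least among these is Zin.

Zin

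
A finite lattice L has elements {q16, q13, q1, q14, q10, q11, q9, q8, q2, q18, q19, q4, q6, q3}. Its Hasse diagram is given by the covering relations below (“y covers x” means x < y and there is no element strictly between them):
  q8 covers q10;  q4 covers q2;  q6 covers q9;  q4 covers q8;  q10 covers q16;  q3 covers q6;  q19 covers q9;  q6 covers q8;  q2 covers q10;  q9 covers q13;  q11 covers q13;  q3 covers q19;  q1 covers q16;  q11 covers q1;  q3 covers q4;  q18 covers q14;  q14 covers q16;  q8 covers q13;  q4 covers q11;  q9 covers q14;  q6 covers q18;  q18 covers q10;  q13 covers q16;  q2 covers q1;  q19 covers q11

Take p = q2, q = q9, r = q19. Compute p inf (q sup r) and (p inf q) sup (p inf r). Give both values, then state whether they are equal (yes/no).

q1; q1; yes

q sup r = q19, so p inf (q sup r) = q2 inf q19 = q1.
p inf q = q16 and p inf r = q1, so (p inf q) sup (p inf r) = q16 sup q1 = q1.
Equal: yes.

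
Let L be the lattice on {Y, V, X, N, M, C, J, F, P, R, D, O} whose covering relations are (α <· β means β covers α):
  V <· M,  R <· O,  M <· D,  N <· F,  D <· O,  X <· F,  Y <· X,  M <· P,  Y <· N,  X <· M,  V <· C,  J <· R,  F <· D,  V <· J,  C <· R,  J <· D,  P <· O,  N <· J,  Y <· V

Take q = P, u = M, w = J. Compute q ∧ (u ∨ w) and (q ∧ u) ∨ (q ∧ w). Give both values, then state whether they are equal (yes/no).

M; M; yes

u ∨ w = D, so q ∧ (u ∨ w) = P ∧ D = M.
q ∧ u = M and q ∧ w = V, so (q ∧ u) ∨ (q ∧ w) = M ∨ V = M.
Equal: yes.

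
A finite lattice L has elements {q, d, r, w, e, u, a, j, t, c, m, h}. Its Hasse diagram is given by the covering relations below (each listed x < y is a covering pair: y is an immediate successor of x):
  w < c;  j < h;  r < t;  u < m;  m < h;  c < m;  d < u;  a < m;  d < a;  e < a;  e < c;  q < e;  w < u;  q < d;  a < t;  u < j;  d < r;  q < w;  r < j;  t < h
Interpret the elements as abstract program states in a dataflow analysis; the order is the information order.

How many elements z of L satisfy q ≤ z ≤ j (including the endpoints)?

6

The interval [q, j] = {d, j, q, r, u, w}, which has 6 elements.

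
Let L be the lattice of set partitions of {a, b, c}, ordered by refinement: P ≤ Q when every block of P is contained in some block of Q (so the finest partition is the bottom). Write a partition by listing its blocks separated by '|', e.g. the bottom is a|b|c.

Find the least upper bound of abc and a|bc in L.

abc

Common upper bounds of {abc, a|bc}: abc.
The least among these is abc.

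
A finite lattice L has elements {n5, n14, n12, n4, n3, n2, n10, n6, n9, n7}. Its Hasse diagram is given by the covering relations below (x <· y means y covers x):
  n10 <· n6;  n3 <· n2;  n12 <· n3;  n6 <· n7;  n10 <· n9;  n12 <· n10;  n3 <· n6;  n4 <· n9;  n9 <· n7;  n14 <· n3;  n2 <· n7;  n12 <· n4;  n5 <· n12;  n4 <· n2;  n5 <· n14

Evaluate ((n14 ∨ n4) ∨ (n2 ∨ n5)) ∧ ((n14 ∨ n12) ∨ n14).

n14 ∨ n4 = n2
n2 ∨ n5 = n2
n2 ∨ n2 = n2
n14 ∨ n12 = n3
n3 ∨ n14 = n3
n2 ∧ n3 = n3

n3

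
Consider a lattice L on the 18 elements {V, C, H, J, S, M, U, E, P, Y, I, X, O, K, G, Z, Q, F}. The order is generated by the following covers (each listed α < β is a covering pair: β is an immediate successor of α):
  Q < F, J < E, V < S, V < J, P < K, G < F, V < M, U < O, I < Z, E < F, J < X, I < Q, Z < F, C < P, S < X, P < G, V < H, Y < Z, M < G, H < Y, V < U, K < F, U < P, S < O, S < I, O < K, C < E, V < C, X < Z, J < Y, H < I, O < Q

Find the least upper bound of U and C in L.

Common upper bounds of {U, C}: F, G, K, P.
The least among these is P.

P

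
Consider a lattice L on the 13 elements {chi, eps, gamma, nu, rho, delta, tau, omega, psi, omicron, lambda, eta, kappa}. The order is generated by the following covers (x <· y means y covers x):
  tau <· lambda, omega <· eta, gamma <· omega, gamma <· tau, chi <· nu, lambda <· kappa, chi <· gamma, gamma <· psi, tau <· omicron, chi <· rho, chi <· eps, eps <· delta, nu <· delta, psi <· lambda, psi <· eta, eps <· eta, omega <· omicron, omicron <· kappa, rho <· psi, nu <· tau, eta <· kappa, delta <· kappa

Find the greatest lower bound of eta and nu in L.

chi

Common lower bounds of {eta, nu}: chi.
The greatest among these is chi.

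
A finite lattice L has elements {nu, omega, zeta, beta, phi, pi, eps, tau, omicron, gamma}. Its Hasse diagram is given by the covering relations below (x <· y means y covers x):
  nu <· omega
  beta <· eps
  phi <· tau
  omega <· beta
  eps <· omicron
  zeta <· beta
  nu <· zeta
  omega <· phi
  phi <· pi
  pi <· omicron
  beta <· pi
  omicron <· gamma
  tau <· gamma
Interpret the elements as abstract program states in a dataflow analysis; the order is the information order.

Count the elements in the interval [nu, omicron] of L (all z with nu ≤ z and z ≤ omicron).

8

The interval [nu, omicron] = {beta, eps, nu, omega, omicron, phi, pi, zeta}, which has 8 elements.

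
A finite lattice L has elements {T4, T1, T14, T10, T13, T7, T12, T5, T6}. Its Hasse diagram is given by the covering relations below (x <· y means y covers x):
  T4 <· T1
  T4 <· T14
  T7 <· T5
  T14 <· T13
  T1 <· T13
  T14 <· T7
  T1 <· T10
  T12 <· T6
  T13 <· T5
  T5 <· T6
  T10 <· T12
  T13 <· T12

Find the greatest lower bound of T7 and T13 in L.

Common lower bounds of {T7, T13}: T14, T4.
The greatest among these is T14.

T14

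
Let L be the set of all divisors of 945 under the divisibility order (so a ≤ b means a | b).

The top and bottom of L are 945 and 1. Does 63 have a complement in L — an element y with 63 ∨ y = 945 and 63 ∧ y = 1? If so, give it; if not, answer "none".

none

For every candidate y, either 63 ∨ y ≠ 945 or 63 ∧ y ≠ 1; no complement exists.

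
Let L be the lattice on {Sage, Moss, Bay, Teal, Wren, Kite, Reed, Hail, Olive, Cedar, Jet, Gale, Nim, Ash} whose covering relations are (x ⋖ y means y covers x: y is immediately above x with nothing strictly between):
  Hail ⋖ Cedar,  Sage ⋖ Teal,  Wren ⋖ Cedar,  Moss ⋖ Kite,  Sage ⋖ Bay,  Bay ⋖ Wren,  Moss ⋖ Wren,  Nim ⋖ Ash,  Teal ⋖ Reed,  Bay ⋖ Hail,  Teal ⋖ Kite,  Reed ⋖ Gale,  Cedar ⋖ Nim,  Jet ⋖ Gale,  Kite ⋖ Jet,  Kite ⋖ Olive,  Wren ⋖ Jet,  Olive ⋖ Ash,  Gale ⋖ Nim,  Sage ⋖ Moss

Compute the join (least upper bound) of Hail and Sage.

Hail

Common upper bounds of {Hail, Sage}: Ash, Cedar, Hail, Nim.
The least among these is Hail.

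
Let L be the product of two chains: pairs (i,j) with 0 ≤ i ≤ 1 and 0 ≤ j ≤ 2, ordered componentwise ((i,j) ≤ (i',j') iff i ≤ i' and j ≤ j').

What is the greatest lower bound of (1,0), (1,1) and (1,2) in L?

Common lower bounds of {(1,0), (1,1), (1,2)}: (0,0), (1,0).
The greatest among these is (1,0).

(1,0)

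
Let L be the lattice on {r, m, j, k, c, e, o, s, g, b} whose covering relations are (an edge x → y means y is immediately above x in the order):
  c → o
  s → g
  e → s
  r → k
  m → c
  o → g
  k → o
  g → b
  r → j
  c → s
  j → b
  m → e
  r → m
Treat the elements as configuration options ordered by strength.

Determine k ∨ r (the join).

k

Common upper bounds of {k, r}: b, g, k, o.
The least among these is k.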